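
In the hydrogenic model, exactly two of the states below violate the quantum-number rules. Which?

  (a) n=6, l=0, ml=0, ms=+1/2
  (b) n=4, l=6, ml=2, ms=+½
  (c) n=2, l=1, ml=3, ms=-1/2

(b) has l = 6 ≥ n = 4, violating 0 ≤ l ≤ n−1.
(c) has |ml| = 3 > l = 1, violating −l ≤ ml ≤ l.
The remaining set (a) satisfies all four rules.

(b) and (c)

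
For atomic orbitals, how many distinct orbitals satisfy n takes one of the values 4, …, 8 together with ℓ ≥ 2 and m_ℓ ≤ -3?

35

Per-shell orbital counts meeting the constraint:
n=4 → 1; n=5 → 3; n=6 → 6; n=7 → 10; n=8 → 15.
Total orbitals: 1 + 3 + 6 + 10 + 15 = 35.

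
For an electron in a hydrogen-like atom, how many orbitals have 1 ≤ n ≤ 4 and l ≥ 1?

26

Count contributing orbitals for each principal shell:
n=2 → 3; n=3 → 8; n=4 → 15.
Total orbitals: 3 + 8 + 15 = 26.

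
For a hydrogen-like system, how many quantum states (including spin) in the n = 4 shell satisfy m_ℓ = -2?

4

Per ℓ-value: ℓ=2 → 1; ℓ=3 → 1.
Orbitals: 1 + 1 = 2. Each orbital carries two spin states, so 2 × 2 = 4 states.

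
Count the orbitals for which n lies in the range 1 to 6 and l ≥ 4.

Count contributing orbitals for each principal shell:
n=5 → 9; n=6 → 20.
Total orbitals: 9 + 20 = 29.

29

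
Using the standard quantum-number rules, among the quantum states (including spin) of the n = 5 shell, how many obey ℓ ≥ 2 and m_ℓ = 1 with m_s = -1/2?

3

Go through ℓ = 0, …, 4 (the values permitted for n = 5).
Per ℓ-value: ℓ=2 → 1; ℓ=3 → 1; ℓ=4 → 1.
Orbitals: 1 + 1 + 1 = 3. With m_s fixed to a single value there is one state per orbital, giving 3 states.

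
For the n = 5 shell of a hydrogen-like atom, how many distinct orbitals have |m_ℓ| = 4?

Go through ℓ = 0, …, 4 (the values permitted for n = 5).
Per ℓ-value: ℓ=4 → 2.
Total orbitals: 2.

2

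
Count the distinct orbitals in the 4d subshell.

5

A subshell has 2l+1 orbitals; with l = 2, that's 5.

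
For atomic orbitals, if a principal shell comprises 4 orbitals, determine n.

n = 2

n² = 4 ⇒ n = 2.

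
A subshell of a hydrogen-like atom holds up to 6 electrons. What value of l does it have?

2(2l+1) = 6 ⇒ 2l+1 = 3 ⇒ l = 1.

l = 1 (p)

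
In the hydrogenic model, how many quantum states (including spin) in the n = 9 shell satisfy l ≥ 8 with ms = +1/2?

17

With n = 9 the allowed l are 0, 1, …, 8.
The (l, ml) pairs meeting l ≥ 8 give: l=8 → 17.
Orbitals: 17. With ms fixed to a single value there is one state per orbital, giving 17 states.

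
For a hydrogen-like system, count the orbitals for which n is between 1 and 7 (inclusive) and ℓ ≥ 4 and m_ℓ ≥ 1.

28

Go shell by shell, enumerating (ℓ, m_ℓ) with ℓ ≥ 4 and m_ℓ ≥ 1:
n=5 → 4; n=6 → 9; n=7 → 15.
Total orbitals: 4 + 9 + 15 = 28.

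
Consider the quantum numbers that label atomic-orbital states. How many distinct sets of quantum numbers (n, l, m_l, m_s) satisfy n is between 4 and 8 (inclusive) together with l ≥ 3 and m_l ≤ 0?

For each n in the range, tally the orbitals obeying l ≥ 3 and m_l ≤ 0:
n=4 → 4; n=5 → 9; n=6 → 15; n=7 → 22; n=8 → 30.
Orbitals: 4 + 9 + 15 + 22 + 30 = 80. Including both spin states (m_s = ±1/2) gives 2 × 80 = 160 states.

160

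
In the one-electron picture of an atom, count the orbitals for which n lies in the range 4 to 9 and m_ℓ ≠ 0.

232

Count contributing orbitals for each principal shell:
n=4 → 12; n=5 → 20; n=6 → 30; n=7 → 42; n=8 → 56; n=9 → 72.
Total orbitals: 12 + 20 + 30 + 42 + 56 + 72 = 232.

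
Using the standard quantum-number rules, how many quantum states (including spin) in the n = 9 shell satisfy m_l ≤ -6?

The n = 9 shell has l = 0 through 8; check each.
Orbitals with m_l ≤ -6, by l: l=6 → 1; l=7 → 2; l=8 → 3.
Orbitals: 1 + 2 + 3 = 6. Each orbital carries two spin states, so 6 × 2 = 12 states.

12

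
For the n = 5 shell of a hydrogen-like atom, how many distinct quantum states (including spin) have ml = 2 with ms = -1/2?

Go through l = 0, …, 4 (the values permitted for n = 5).
Contributions: l=2 → 1; l=3 → 1; l=4 → 1.
Orbitals: 1 + 1 + 1 = 3. With ms fixed to a single value there is one state per orbital, giving 3 states.

3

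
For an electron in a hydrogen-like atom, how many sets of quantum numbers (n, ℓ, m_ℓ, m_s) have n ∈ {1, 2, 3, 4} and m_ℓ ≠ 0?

Per-shell orbital counts meeting the constraint:
n=2 → 2; n=3 → 6; n=4 → 12.
Orbitals: 2 + 6 + 12 = 20. Including both spin states (m_s = ±1/2) gives 2 × 20 = 40 states.

40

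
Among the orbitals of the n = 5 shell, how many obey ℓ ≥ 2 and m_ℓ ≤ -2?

6

For n = 5, ℓ ranges over 0 … 4.
Orbitals with ℓ ≥ 2 and m_ℓ ≤ -2, by ℓ: ℓ=2 → 1; ℓ=3 → 2; ℓ=4 → 3.
Total orbitals: 1 + 2 + 3 = 6.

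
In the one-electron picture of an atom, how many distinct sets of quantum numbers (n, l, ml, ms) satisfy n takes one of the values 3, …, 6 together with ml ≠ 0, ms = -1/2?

68

Go shell by shell, enumerating (l, ml) with ml ≠ 0:
n=3 → 6; n=4 → 12; n=5 → 20; n=6 → 30.
Orbitals: 6 + 12 + 20 + 30 = 68. With ms fixed to -1/2 there is one state per orbital, so 68 states.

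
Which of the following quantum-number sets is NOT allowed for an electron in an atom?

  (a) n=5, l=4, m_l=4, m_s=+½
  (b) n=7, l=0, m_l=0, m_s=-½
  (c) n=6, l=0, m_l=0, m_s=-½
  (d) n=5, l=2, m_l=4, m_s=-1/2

(d)

(d) has |m_l| = 4 > l = 2, violating −l ≤ m_l ≤ l.
The remaining sets (a), (b), (c) satisfy all four rules.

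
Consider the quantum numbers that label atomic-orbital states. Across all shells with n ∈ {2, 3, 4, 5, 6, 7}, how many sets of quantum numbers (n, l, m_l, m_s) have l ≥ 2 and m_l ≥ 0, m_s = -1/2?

65

Treat each shell separately and count matching orbitals:
n=3 → 3; n=4 → 7; n=5 → 12; n=6 → 18; n=7 → 25.
Orbitals: 3 + 7 + 12 + 18 + 25 = 65. With m_s fixed to -1/2 there is one state per orbital, so 65 states.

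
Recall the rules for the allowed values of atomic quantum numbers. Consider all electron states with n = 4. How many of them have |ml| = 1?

12

Orbitals with |ml| = 1, by l: l=1 → 2; l=2 → 2; l=3 → 2.
Orbitals: 2 + 2 + 2 = 6. Each orbital carries two spin states, so 6 × 2 = 12 states.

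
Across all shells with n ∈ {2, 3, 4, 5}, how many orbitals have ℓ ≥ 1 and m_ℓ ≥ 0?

Treat each shell separately and count matching orbitals:
n=2 → 2; n=3 → 5; n=4 → 9; n=5 → 14.
Total orbitals: 2 + 5 + 9 + 14 = 30.

30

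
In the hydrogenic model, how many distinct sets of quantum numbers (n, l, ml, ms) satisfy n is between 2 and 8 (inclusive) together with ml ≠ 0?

Work shell by shell — for each n, count the (l, ml) pairs that satisfy ml ≠ 0:
n=2 → 2; n=3 → 6; n=4 → 12; n=5 → 20; n=6 → 30; n=7 → 42; n=8 → 56.
Orbitals: 2 + 6 + 12 + 20 + 30 + 42 + 56 = 168. Including both spin states (ms = ±1/2) gives 2 × 168 = 336 states.

336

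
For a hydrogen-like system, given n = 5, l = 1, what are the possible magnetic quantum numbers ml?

ml takes every integer from −l to +l. With l = 1 that gives the 3 values -1, 0, 1.

-1, 0, 1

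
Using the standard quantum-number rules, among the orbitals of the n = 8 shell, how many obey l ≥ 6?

28

The n = 8 shell has l = 0 through 7; check each.
Contributions: l=6 → 13; l=7 → 15.
Total orbitals: 13 + 15 = 28.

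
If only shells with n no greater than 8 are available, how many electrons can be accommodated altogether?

Total orbitals = 1² + 2² + 3² + 4² + 5² + 6² + 7² + 8² = 204. Doubling for spin gives 408 electrons.

408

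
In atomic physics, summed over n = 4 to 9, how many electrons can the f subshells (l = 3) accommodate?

An f subshell (l = 3) exists for every n ≥ 4, so shells n = 4, 5, 6, 7, 8, 9 each contribute one — 6 subshells.
Since each f subshell holds 2(2·3+1) = 14 electrons, the total is 6 × 14 = 84.

84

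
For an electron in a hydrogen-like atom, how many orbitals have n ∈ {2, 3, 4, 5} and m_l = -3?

For each n in the range, tally the orbitals obeying m_l = -3:
n=4 → 1; n=5 → 2.
Total orbitals: 1 + 2 = 3.

3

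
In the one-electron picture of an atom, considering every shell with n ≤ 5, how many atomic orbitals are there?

Total orbitals = 1² + 2² + 3² + 4² + 5² = 55.

55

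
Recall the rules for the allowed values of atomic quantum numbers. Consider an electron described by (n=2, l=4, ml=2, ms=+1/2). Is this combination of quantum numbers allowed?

The orbital quantum number must satisfy 0 ≤ l ≤ n−1. With n = 2 the allowed l values are 0, 1, so l = 4 is out of range.

Invalid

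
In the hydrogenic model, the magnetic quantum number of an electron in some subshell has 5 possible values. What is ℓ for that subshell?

ℓ = 2 (d)

m_ℓ ranges over 2ℓ+1 integers, so 2ℓ+1 = 5 ⇒ ℓ = 2.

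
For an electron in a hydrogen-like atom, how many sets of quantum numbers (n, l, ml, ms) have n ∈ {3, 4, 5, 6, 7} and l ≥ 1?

260

Count contributing orbitals for each principal shell:
n=3 → 8; n=4 → 15; n=5 → 24; n=6 → 35; n=7 → 48.
Orbitals: 8 + 15 + 24 + 35 + 48 = 130. Including both spin states (ms = ±1/2) gives 2 × 130 = 260 states.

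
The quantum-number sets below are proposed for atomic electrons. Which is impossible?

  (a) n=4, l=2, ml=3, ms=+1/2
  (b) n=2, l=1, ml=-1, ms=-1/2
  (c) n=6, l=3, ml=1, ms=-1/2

(a) has |ml| = 3 > l = 2, violating −l ≤ ml ≤ l.
The remaining sets (b), (c) satisfy all four rules.

(a)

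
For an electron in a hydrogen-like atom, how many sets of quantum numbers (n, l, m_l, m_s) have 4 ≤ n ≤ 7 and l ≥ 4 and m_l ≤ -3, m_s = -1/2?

Work shell by shell — for each n, count the (l, m_l) pairs that satisfy l ≥ 4 and m_l ≤ -3:
n=5 → 2; n=6 → 5; n=7 → 9.
Orbitals: 2 + 5 + 9 = 16. With m_s fixed to -1/2 there is one state per orbital, so 16 states.

16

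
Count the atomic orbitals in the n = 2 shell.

4

The n = 2 shell contains n² = 2² = 4 orbitals.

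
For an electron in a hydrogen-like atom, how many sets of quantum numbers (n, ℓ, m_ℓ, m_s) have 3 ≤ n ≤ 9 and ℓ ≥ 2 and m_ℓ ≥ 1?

For each n in the range, tally the orbitals obeying ℓ ≥ 2 and m_ℓ ≥ 1:
n=3 → 2; n=4 → 5; n=5 → 9; n=6 → 14; n=7 → 20; n=8 → 27; n=9 → 35.
Orbitals: 2 + 5 + 9 + 14 + 20 + 27 + 35 = 112. Including both spin states (m_s = ±1/2) gives 2 × 112 = 224 states.

224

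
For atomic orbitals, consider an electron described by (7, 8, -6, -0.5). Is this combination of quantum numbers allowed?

The orbital quantum number must satisfy 0 ≤ l ≤ n−1. With n = 7 the allowed l values are 0, 1, 2, 3, 4, 5, 6, so l = 8 is out of range.

No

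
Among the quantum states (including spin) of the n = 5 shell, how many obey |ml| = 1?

16

The (l, ml) pairs meeting |ml| = 1 give: l=1 → 2; l=2 → 2; l=3 → 2; l=4 → 2.
Orbitals: 2 + 2 + 2 + 2 = 8. Each orbital carries two spin states, so 8 × 2 = 16 states.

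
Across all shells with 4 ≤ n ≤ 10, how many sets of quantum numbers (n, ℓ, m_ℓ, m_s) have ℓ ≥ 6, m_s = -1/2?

150

For each n in the range, tally the orbitals obeying ℓ ≥ 6:
n=7 → 13; n=8 → 28; n=9 → 45; n=10 → 64.
Orbitals: 13 + 28 + 45 + 64 = 150. With m_s fixed to -1/2 there is one state per orbital, so 150 states.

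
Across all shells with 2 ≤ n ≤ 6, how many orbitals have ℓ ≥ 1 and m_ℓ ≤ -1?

Count contributing orbitals for each principal shell:
n=2 → 1; n=3 → 3; n=4 → 6; n=5 → 10; n=6 → 15.
Total orbitals: 1 + 3 + 6 + 10 + 15 = 35.

35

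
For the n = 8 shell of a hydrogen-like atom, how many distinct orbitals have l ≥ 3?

The n = 8 shell has l = 0 through 7; check each.
Orbitals with l ≥ 3, by l: l=3 → 7; l=4 → 9; l=5 → 11; l=6 → 13; l=7 → 15.
Total orbitals: 7 + 9 + 11 + 13 + 15 = 55.

55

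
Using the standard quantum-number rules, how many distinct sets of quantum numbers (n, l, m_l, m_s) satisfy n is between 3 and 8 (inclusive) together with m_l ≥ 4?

Count contributing orbitals for each principal shell:
n=5 → 1; n=6 → 3; n=7 → 6; n=8 → 10.
Orbitals: 1 + 3 + 6 + 10 = 20. Including both spin states (m_s = ±1/2) gives 2 × 20 = 40 states.

40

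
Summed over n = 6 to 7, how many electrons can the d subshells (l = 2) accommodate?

20

A d subshell (l = 2) exists for every n ≥ 3, so shells n = 6, 7 each contribute one — 2 subshells.
Since each d subshell holds 2(2·2+1) = 10 electrons, the total is 2 × 10 = 20.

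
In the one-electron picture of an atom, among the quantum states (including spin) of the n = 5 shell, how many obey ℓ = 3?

Go through ℓ = 0, …, 4 (the values permitted for n = 5).
Contributions: ℓ=3 → 7.
Orbitals: 7. Each orbital carries two spin states, so 7 × 2 = 14 states.

14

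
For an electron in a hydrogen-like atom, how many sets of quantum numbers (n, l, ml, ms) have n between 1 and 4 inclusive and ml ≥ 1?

For each n in the range, tally the orbitals obeying ml ≥ 1:
n=2 → 1; n=3 → 3; n=4 → 6.
Orbitals: 1 + 3 + 6 = 10. Including both spin states (ms = ±1/2) gives 2 × 10 = 20 states.

20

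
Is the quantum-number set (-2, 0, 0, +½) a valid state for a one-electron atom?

The principal quantum number must be a positive integer (n ≥ 1), but here n = -2.

Not allowed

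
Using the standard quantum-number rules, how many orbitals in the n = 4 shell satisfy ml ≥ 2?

3

Per l-value: l=2 → 1; l=3 → 2.
Total orbitals: 1 + 2 = 3.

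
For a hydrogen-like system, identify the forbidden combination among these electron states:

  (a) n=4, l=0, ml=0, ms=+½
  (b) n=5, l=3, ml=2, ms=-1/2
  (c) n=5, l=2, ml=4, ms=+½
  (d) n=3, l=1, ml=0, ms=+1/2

(c) has |ml| = 4 > l = 2, violating −l ≤ ml ≤ l.
The remaining sets (a), (b), (d) satisfy all four rules.

(c)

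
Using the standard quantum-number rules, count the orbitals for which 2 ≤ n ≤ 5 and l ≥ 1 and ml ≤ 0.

Treat each shell separately and count matching orbitals:
n=2 → 2; n=3 → 5; n=4 → 9; n=5 → 14.
Total orbitals: 2 + 5 + 9 + 14 = 30.

30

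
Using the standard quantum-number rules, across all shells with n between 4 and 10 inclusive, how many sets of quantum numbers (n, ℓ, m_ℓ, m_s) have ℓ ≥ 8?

Go shell by shell, enumerating (ℓ, m_ℓ) with ℓ ≥ 8:
n=9 → 17; n=10 → 36.
Orbitals: 17 + 36 = 53. Including both spin states (m_s = ±1/2) gives 2 × 53 = 106 states.

106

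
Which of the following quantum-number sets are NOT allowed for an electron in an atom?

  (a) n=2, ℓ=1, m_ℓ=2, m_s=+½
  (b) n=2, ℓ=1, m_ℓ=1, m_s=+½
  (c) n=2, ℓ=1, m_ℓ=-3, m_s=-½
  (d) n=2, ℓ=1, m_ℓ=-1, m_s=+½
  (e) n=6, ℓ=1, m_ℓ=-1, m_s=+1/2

(a) and (c)

(a) has |m_ℓ| = 2 > ℓ = 1, violating −ℓ ≤ m_ℓ ≤ ℓ.
(c) has |m_ℓ| = 3 > ℓ = 1, violating −ℓ ≤ m_ℓ ≤ ℓ.
The remaining sets (b), (d), (e) satisfy all four rules.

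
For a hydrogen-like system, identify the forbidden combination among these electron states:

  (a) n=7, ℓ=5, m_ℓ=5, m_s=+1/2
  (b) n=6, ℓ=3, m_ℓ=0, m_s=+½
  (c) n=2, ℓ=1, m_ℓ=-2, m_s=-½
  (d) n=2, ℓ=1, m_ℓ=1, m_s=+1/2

(c)

(c) has |m_ℓ| = 2 > ℓ = 1, violating −ℓ ≤ m_ℓ ≤ ℓ.
The remaining sets (a), (b), (d) satisfy all four rules.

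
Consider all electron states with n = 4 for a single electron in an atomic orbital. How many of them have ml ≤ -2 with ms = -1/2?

3

Go through l = 0, …, 3 (the values permitted for n = 4).
Per l-value: l=2 → 1; l=3 → 2.
Orbitals: 1 + 2 = 3. With ms fixed to a single value there is one state per orbital, giving 3 states.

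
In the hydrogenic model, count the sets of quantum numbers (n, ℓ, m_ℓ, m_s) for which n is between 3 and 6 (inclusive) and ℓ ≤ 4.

150

Work shell by shell — for each n, count the (ℓ, m_ℓ) pairs that satisfy ℓ ≤ 4:
n=3 → 9; n=4 → 16; n=5 → 25; n=6 → 25.
Orbitals: 9 + 16 + 25 + 25 = 75. Including both spin states (m_s = ±1/2) gives 2 × 75 = 150 states.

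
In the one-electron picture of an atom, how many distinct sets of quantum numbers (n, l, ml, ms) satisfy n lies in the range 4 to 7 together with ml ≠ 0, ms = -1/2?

104

Treat each shell separately and count matching orbitals:
n=4 → 12; n=5 → 20; n=6 → 30; n=7 → 42.
Orbitals: 12 + 20 + 30 + 42 = 104. With ms fixed to -1/2 there is one state per orbital, so 104 states.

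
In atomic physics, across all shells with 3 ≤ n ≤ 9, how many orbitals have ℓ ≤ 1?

Treat each shell separately and count matching orbitals:
n=3 → 4; n=4 → 4; n=5 → 4; n=6 → 4; n=7 → 4; n=8 → 4; n=9 → 4.
Total orbitals: 4 + 4 + 4 + 4 + 4 + 4 + 4 = 28.

28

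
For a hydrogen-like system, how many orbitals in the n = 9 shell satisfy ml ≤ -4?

Contributions: l=4 → 1; l=5 → 2; l=6 → 3; l=7 → 4; l=8 → 5.
Total orbitals: 1 + 2 + 3 + 4 + 5 = 15.

15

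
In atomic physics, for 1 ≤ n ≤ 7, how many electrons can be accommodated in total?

Total orbitals = 1² + 2² + 3² + 4² + 5² + 6² + 7² = 140. Doubling for spin gives 280 electrons.

280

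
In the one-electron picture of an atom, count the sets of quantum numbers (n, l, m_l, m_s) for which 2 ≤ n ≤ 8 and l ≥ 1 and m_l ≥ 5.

Work shell by shell — for each n, count the (l, m_l) pairs that satisfy l ≥ 1 and m_l ≥ 5:
n=6 → 1; n=7 → 3; n=8 → 6.
Orbitals: 1 + 3 + 6 = 10. Including both spin states (m_s = ±1/2) gives 2 × 10 = 20 states.

20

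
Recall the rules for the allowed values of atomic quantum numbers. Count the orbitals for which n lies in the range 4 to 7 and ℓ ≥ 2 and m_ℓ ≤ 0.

62

For each n in the range, tally the orbitals obeying ℓ ≥ 2 and m_ℓ ≤ 0:
n=4 → 7; n=5 → 12; n=6 → 18; n=7 → 25.
Total orbitals: 7 + 12 + 18 + 25 = 62.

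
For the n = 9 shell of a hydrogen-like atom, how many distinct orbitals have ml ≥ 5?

10

Orbitals with ml ≥ 5, by l: l=5 → 1; l=6 → 2; l=7 → 3; l=8 → 4.
Total orbitals: 1 + 2 + 3 + 4 = 10.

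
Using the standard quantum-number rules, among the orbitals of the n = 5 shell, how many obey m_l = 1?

Per l-value: l=1 → 1; l=2 → 1; l=3 → 1; l=4 → 1.
Total orbitals: 1 + 1 + 1 + 1 = 4.

4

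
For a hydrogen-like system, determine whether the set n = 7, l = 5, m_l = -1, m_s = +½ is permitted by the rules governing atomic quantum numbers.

n = 7 is a positive integer. l = 5 satisfies 0 ≤ l ≤ n−1 = 6. m_l = -1 lies in the range −l … +l (here −5 … 5). m_s = +1/2 is one of ±1/2.
All four constraints are satisfied.

Valid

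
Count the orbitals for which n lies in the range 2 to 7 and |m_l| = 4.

12

Work shell by shell — for each n, count the (l, m_l) pairs that satisfy |m_l| = 4:
n=5 → 2; n=6 → 4; n=7 → 6.
Total orbitals: 2 + 4 + 6 = 12.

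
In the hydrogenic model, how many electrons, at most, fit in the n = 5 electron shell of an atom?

50

A shell holds 2n² electrons: 2 × 5² = 2 × 25 = 50.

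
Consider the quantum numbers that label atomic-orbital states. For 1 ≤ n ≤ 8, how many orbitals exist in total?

Total orbitals = 1² + 2² + 3² + 4² + 5² + 6² + 7² + 8² = 204.

204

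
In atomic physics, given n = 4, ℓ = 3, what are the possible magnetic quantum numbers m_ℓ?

-3, -2, -1, 0, 1, 2, 3

m_ℓ takes every integer from −ℓ to +ℓ. With ℓ = 3 that gives the 7 values -3, -2, -1, 0, 1, 2, 3.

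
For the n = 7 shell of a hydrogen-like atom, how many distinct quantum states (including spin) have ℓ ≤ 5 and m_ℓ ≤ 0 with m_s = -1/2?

Contributions: ℓ=0 → 1; ℓ=1 → 2; ℓ=2 → 3; ℓ=3 → 4; ℓ=4 → 5; ℓ=5 → 6.
Orbitals: 1 + 2 + 3 + 4 + 5 + 6 = 21. With m_s fixed to a single value there is one state per orbital, giving 21 states.

21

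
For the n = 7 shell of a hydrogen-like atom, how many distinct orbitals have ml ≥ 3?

For n = 7, l ranges over 0 … 6.
Contributions: l=3 → 1; l=4 → 2; l=5 → 3; l=6 → 4.
Total orbitals: 1 + 2 + 3 + 4 = 10.

10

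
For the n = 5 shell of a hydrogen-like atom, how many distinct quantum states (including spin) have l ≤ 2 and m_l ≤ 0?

Per l-value: l=0 → 1; l=1 → 2; l=2 → 3.
Orbitals: 1 + 2 + 3 = 6. Each orbital carries two spin states, so 6 × 2 = 12 states.

12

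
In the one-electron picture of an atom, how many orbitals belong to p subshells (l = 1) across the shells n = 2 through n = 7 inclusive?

18

A p subshell (l = 1) exists for every n ≥ 2, so shells n = 2, 3, 4, 5, 6, 7 each contribute one — 6 subshells.
Since each p subshell has 2·1+1 = 3 orbitals, the total is 6 × 3 = 18.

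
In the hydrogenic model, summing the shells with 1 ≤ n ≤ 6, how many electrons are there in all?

Shell n has n² orbitals: 1²=1 + 2²=4 + 3²=9 + 4²=16 + 5²=25 + 6²=36 = 91 orbitals.
Two spin states per orbital: 2 × 91 = 182 electrons.

182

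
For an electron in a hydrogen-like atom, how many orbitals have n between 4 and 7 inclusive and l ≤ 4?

Treat each shell separately and count matching orbitals:
n=4 → 16; n=5 → 25; n=6 → 25; n=7 → 25.
Total orbitals: 16 + 25 + 25 + 25 = 91.

91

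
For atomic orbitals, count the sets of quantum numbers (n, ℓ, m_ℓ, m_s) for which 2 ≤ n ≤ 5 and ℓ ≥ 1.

Treat each shell separately and count matching orbitals:
n=2 → 3; n=3 → 8; n=4 → 15; n=5 → 24.
Orbitals: 3 + 8 + 15 + 24 = 50. Including both spin states (m_s = ±1/2) gives 2 × 50 = 100 states.

100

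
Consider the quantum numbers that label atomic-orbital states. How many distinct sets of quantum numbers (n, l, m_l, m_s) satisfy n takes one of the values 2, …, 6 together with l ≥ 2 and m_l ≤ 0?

80

For each n in the range, tally the orbitals obeying l ≥ 2 and m_l ≤ 0:
n=3 → 3; n=4 → 7; n=5 → 12; n=6 → 18.
Orbitals: 3 + 7 + 12 + 18 = 40. Including both spin states (m_s = ±1/2) gives 2 × 40 = 80 states.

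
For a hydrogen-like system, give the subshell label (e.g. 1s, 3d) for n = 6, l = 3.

l = 3 corresponds to the letter 'f', so the subshell is 6f.

6f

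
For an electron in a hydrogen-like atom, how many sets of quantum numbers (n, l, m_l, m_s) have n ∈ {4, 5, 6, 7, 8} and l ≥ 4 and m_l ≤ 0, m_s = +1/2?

Count contributing orbitals for each principal shell:
n=5 → 5; n=6 → 11; n=7 → 18; n=8 → 26.
Orbitals: 5 + 11 + 18 + 26 = 60. With m_s fixed to +1/2 there is one state per orbital, so 60 states.

60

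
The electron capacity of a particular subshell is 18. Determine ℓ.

ℓ = 4

2(2ℓ+1) = 18 ⇒ 2ℓ+1 = 9 ⇒ ℓ = 4.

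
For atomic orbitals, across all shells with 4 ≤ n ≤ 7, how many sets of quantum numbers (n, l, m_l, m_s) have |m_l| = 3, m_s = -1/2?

Go shell by shell, enumerating (l, m_l) with |m_l| = 3:
n=4 → 2; n=5 → 4; n=6 → 6; n=7 → 8.
Orbitals: 2 + 4 + 6 + 8 = 20. With m_s fixed to -1/2 there is one state per orbital, so 20 states.

20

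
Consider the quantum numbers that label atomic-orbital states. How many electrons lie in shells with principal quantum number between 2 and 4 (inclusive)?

58

Shell n has n² orbitals: 2²=4 + 3²=9 + 4²=16 = 29 orbitals.
Two spin states per orbital: 2 × 29 = 58 electrons.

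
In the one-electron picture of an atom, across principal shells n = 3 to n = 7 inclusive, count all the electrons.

Shell n has n² orbitals: 3²=9 + 4²=16 + 5²=25 + 6²=36 + 7²=49 = 135 orbitals.
Two spin states per orbital: 2 × 135 = 270 electrons.

270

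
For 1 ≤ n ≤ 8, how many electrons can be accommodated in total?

Total orbitals = 1² + 2² + 3² + 4² + 5² + 6² + 7² + 8² = 204. Doubling for spin gives 408 electrons.

408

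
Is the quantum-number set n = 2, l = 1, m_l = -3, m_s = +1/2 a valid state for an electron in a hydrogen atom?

Not allowed

The magnetic quantum number must satisfy −l ≤ m_l ≤ l. With l = 1, m_l can only be -1, 0, 1, so m_l = -3 is forbidden.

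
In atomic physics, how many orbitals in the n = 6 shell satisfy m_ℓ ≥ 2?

Orbitals with m_ℓ ≥ 2, by ℓ: ℓ=2 → 1; ℓ=3 → 2; ℓ=4 → 3; ℓ=5 → 4.
Total orbitals: 1 + 2 + 3 + 4 = 10.

10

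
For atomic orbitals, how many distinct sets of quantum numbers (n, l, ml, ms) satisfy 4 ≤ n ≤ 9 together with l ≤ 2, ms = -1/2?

For each n in the range, tally the orbitals obeying l ≤ 2:
n=4 → 9; n=5 → 9; n=6 → 9; n=7 → 9; n=8 → 9; n=9 → 9.
Orbitals: 9 + 9 + 9 + 9 + 9 + 9 = 54. With ms fixed to -1/2 there is one state per orbital, so 54 states.

54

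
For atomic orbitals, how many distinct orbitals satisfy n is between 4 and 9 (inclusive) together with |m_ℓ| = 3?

42

Treat each shell separately and count matching orbitals:
n=4 → 2; n=5 → 4; n=6 → 6; n=7 → 8; n=8 → 10; n=9 → 12.
Total orbitals: 2 + 4 + 6 + 8 + 10 + 12 = 42.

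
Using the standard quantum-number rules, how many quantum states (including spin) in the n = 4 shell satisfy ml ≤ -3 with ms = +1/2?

The n = 4 shell has l = 0 through 3; check each.
The (l, ml) pairs meeting ml ≤ -3 give: l=3 → 1.
Orbitals: 1. With ms fixed to a single value there is one state per orbital, giving 1 state.

1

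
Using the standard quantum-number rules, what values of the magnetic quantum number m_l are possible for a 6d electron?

-2, -1, 0, 1, 2

The 6d subshell has l = 2, and m_l takes every integer from −l to +l. With l = 2 that gives the 5 values -2, -1, 0, 1, 2.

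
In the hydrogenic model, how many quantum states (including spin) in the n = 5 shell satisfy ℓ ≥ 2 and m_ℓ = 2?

6

With n = 5 the allowed ℓ are 0, 1, …, 4.
Contributions: ℓ=2 → 1; ℓ=3 → 1; ℓ=4 → 1.
Orbitals: 1 + 1 + 1 = 3. Each orbital carries two spin states, so 3 × 2 = 6 states.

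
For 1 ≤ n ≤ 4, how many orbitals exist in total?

Total orbitals = 1² + 2² + 3² + 4² = 30.

30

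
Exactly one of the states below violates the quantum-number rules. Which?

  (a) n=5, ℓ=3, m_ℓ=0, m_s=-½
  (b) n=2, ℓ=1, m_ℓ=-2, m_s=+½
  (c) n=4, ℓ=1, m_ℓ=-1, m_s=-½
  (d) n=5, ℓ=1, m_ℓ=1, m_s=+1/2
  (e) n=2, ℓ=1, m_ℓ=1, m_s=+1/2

(b) has |m_ℓ| = 2 > ℓ = 1, violating −ℓ ≤ m_ℓ ≤ ℓ.
The remaining sets (a), (c), (d), (e) satisfy all four rules.

(b)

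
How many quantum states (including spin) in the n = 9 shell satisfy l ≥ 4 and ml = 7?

4

Orbitals with l ≥ 4 and ml = 7, by l: l=7 → 1; l=8 → 1.
Orbitals: 1 + 1 = 2. Each orbital carries two spin states, so 2 × 2 = 4 states.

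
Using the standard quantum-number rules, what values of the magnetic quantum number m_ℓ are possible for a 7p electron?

-1, 0, 1

The 7p subshell has ℓ = 1, and m_ℓ takes every integer from −ℓ to +ℓ. With ℓ = 1 that gives the 3 values -1, 0, 1.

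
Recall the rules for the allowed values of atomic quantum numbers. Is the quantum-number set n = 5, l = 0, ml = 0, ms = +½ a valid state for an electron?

n = 5 is a positive integer. l = 0 satisfies 0 ≤ l ≤ n−1 = 4. ml = 0 lies in the range −l … +l (here 0). ms = +1/2 is one of ±1/2.
All four constraints are satisfied.

Valid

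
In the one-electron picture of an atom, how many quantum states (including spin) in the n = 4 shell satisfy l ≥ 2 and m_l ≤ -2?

6

For n = 4, l ranges over 0 … 3.
Contributions: l=2 → 1; l=3 → 2.
Orbitals: 1 + 2 = 3. Each orbital carries two spin states, so 3 × 2 = 6 states.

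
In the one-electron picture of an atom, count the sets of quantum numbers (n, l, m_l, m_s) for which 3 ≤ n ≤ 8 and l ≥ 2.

350

Treat each shell separately and count matching orbitals:
n=3 → 5; n=4 → 12; n=5 → 21; n=6 → 32; n=7 → 45; n=8 → 60.
Orbitals: 5 + 12 + 21 + 32 + 45 + 60 = 175. Including both spin states (m_s = ±1/2) gives 2 × 175 = 350 states.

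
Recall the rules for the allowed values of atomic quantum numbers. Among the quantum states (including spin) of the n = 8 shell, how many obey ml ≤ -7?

2

With n = 8 the allowed l are 0, 1, …, 7.
Orbitals with ml ≤ -7, by l: l=7 → 1.
Orbitals: 1. Each orbital carries two spin states, so 1 × 2 = 2 states.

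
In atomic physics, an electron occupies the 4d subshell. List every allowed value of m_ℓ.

The 4d subshell has ℓ = 2, and m_ℓ takes every integer from −ℓ to +ℓ. With ℓ = 2 that gives the 5 values -2, -1, 0, 1, 2.

-2, -1, 0, 1, 2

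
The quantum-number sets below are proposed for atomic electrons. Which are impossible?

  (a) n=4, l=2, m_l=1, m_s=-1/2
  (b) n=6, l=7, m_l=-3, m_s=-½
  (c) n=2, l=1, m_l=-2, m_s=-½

(b) has l = 7 ≥ n = 6, violating 0 ≤ l ≤ n−1.
(c) has |m_l| = 2 > l = 1, violating −l ≤ m_l ≤ l.
The remaining set (a) satisfies all four rules.

(b) and (c)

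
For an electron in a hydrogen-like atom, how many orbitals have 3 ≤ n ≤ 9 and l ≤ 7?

263

Work shell by shell — for each n, count the (l, ml) pairs that satisfy l ≤ 7:
n=3 → 9; n=4 → 16; n=5 → 25; n=6 → 36; n=7 → 49; n=8 → 64; n=9 → 64.
Total orbitals: 9 + 16 + 25 + 36 + 49 + 64 + 64 = 263.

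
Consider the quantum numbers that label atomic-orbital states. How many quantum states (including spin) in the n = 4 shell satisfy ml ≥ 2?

With n = 4 the allowed l are 0, 1, …, 3.
The (l, ml) pairs meeting ml ≥ 2 give: l=2 → 1; l=3 → 2.
Orbitals: 1 + 2 = 3. Each orbital carries two spin states, so 3 × 2 = 6 states.

6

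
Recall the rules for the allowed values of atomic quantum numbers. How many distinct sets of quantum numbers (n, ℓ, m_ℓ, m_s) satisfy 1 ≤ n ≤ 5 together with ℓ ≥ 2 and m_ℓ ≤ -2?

20

Count contributing orbitals for each principal shell:
n=3 → 1; n=4 → 3; n=5 → 6.
Orbitals: 1 + 3 + 6 = 10. Including both spin states (m_s = ±1/2) gives 2 × 10 = 20 states.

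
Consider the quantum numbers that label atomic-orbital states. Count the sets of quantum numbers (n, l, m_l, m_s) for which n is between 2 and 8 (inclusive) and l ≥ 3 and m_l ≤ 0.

Per-shell orbital counts meeting the constraint:
n=4 → 4; n=5 → 9; n=6 → 15; n=7 → 22; n=8 → 30.
Orbitals: 4 + 9 + 15 + 22 + 30 = 80. Including both spin states (m_s = ±1/2) gives 2 × 80 = 160 states.

160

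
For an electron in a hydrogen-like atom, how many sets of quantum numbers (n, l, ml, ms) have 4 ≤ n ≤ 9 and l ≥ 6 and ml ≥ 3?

56

Treat each shell separately and count matching orbitals:
n=7 → 4; n=8 → 9; n=9 → 15.
Orbitals: 4 + 9 + 15 = 28. Including both spin states (ms = ±1/2) gives 2 × 28 = 56 states.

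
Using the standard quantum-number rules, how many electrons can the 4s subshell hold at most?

2

A subshell with ℓ = 0 has 2ℓ+1 = 1 orbital, each holding 2 electrons (spin ±1/2), so 1 × 2 = 2.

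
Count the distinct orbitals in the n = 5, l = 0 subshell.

1

A subshell has 2l+1 orbitals; with l = 0, that's 1.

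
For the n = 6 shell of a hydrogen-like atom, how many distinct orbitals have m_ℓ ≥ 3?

6

Go through ℓ = 0, …, 5 (the values permitted for n = 6).
Orbitals with m_ℓ ≥ 3, by ℓ: ℓ=3 → 1; ℓ=4 → 2; ℓ=5 → 3.
Total orbitals: 1 + 2 + 3 = 6.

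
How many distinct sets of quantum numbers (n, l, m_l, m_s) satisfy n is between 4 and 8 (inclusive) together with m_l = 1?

50

For each n in the range, tally the orbitals obeying m_l = 1:
n=4 → 3; n=5 → 4; n=6 → 5; n=7 → 6; n=8 → 7.
Orbitals: 3 + 4 + 5 + 6 + 7 = 25. Including both spin states (m_s = ±1/2) gives 2 × 25 = 50 states.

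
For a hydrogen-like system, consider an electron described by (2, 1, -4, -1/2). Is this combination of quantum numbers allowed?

The magnetic quantum number must satisfy −l ≤ m_l ≤ l. With l = 1, m_l can only be -1, 0, 1, so m_l = -4 is forbidden.

No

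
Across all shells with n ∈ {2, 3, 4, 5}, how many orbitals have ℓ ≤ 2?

Treat each shell separately and count matching orbitals:
n=2 → 4; n=3 → 9; n=4 → 9; n=5 → 9.
Total orbitals: 4 + 9 + 9 + 9 = 31.

31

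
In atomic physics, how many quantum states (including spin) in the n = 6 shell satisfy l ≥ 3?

For n = 6, l ranges over 0 … 5.
Orbitals with l ≥ 3, by l: l=3 → 7; l=4 → 9; l=5 → 11.
Orbitals: 7 + 9 + 11 = 27. Each orbital carries two spin states, so 27 × 2 = 54 states.

54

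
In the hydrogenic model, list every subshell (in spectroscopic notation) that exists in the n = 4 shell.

4s, 4p, 4d, 4f

For n = 4, l runs from 0 to 3. In spectroscopic notation l = 0,1,2,… ↔ s,p,d,f,g,h,i, so the subshells are 4s, 4p, 4d, 4f.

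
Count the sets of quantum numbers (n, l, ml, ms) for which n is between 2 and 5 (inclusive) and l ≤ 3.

90

Work shell by shell — for each n, count the (l, ml) pairs that satisfy l ≤ 3:
n=2 → 4; n=3 → 9; n=4 → 16; n=5 → 16.
Orbitals: 4 + 9 + 16 + 16 = 45. Including both spin states (ms = ±1/2) gives 2 × 45 = 90 states.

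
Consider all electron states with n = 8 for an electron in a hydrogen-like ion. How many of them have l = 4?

18

Contributions: l=4 → 9.
Orbitals: 9. Each orbital carries two spin states, so 9 × 2 = 18 states.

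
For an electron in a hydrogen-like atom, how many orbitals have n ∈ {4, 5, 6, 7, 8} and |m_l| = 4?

For each n in the range, tally the orbitals obeying |m_l| = 4:
n=5 → 2; n=6 → 4; n=7 → 6; n=8 → 8.
Total orbitals: 2 + 4 + 6 + 8 = 20.

20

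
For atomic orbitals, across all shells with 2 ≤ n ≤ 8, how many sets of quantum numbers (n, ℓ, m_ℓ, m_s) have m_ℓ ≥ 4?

40

Treat each shell separately and count matching orbitals:
n=5 → 1; n=6 → 3; n=7 → 6; n=8 → 10.
Orbitals: 1 + 3 + 6 + 10 = 20. Including both spin states (m_s = ±1/2) gives 2 × 20 = 40 states.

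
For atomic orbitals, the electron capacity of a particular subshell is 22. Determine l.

2(2l+1) = 22 ⇒ 2l+1 = 11 ⇒ l = 5.

l = 5 (h)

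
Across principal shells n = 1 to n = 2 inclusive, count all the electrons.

Shell n has n² orbitals: 1²=1 + 2²=4 = 5 orbitals.
Two spin states per orbital: 2 × 5 = 10 electrons.

10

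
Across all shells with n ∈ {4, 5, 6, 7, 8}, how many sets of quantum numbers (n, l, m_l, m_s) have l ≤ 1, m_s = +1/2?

20

Work shell by shell — for each n, count the (l, m_l) pairs that satisfy l ≤ 1:
n=4 → 4; n=5 → 4; n=6 → 4; n=7 → 4; n=8 → 4.
Orbitals: 4 + 4 + 4 + 4 + 4 = 20. With m_s fixed to +1/2 there is one state per orbital, so 20 states.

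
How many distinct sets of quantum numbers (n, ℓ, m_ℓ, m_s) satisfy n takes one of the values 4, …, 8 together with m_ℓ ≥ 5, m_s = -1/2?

Work shell by shell — for each n, count the (ℓ, m_ℓ) pairs that satisfy m_ℓ ≥ 5:
n=6 → 1; n=7 → 3; n=8 → 6.
Orbitals: 1 + 3 + 6 = 10. With m_s fixed to -1/2 there is one state per orbital, so 10 states.

10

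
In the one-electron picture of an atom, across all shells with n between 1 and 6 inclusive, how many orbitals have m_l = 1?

15

Work shell by shell — for each n, count the (l, m_l) pairs that satisfy m_l = 1:
n=2 → 1; n=3 → 2; n=4 → 3; n=5 → 4; n=6 → 5.
Total orbitals: 1 + 2 + 3 + 4 + 5 = 15.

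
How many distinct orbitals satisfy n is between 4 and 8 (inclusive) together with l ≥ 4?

Go shell by shell, enumerating (l, m_l) with l ≥ 4:
n=5 → 9; n=6 → 20; n=7 → 33; n=8 → 48.
Total orbitals: 9 + 20 + 33 + 48 = 110.

110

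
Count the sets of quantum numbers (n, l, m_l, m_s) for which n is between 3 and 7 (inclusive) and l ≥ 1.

260

Count contributing orbitals for each principal shell:
n=3 → 8; n=4 → 15; n=5 → 24; n=6 → 35; n=7 → 48.
Orbitals: 8 + 15 + 24 + 35 + 48 = 130. Including both spin states (m_s = ±1/2) gives 2 × 130 = 260 states.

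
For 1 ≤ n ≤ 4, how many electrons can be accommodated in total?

Total orbitals = 1² + 2² + 3² + 4² = 30. Doubling for spin gives 60 electrons.

60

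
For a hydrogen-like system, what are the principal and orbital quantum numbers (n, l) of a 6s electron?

n = 6, l = 0

The leading integer gives n = 6; the letter 's' means l = 0.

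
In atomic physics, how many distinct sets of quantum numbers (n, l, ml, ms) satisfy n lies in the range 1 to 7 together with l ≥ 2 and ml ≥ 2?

Treat each shell separately and count matching orbitals:
n=3 → 1; n=4 → 3; n=5 → 6; n=6 → 10; n=7 → 15.
Orbitals: 1 + 3 + 6 + 10 + 15 = 35. Including both spin states (ms = ±1/2) gives 2 × 35 = 70 states.

70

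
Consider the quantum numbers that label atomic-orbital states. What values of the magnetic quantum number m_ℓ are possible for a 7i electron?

-6, -5, -4, -3, -2, -1, 0, 1, 2, 3, 4, 5, 6

The 7i subshell has ℓ = 6, and m_ℓ takes every integer from −ℓ to +ℓ. With ℓ = 6 that gives the 13 values -6, -5, -4, -3, -2, -1, 0, 1, 2, 3, 4, 5, 6.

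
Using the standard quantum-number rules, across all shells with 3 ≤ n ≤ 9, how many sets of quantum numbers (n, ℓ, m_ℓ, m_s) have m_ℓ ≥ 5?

Go shell by shell, enumerating (ℓ, m_ℓ) with m_ℓ ≥ 5:
n=6 → 1; n=7 → 3; n=8 → 6; n=9 → 10.
Orbitals: 1 + 3 + 6 + 10 = 20. Including both spin states (m_s = ±1/2) gives 2 × 20 = 40 states.

40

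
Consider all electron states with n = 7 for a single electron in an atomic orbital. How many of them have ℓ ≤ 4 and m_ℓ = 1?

With n = 7 the allowed ℓ are 0, 1, …, 6.
Contributions: ℓ=1 → 1; ℓ=2 → 1; ℓ=3 → 1; ℓ=4 → 1.
Orbitals: 1 + 1 + 1 + 1 = 4. Each orbital carries two spin states, so 4 × 2 = 8 states.

8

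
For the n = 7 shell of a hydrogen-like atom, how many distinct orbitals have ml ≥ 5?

With n = 7 the allowed l are 0, 1, …, 6.
Contributions: l=5 → 1; l=6 → 2.
Total orbitals: 1 + 2 = 3.

3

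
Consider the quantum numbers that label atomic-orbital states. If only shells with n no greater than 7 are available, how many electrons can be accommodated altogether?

Total orbitals = 1² + 2² + 3² + 4² + 5² + 6² + 7² = 140. Doubling for spin gives 280 electrons.

280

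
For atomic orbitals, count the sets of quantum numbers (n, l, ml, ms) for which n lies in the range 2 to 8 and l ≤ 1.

Work shell by shell — for each n, count the (l, ml) pairs that satisfy l ≤ 1:
n=2 → 4; n=3 → 4; n=4 → 4; n=5 → 4; n=6 → 4; n=7 → 4; n=8 → 4.
Orbitals: 4 + 4 + 4 + 4 + 4 + 4 + 4 = 28. Including both spin states (ms = ±1/2) gives 2 × 28 = 56 states.

56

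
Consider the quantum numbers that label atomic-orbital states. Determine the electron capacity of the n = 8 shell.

128

A shell holds 2n² electrons: 2 × 8² = 2 × 64 = 128.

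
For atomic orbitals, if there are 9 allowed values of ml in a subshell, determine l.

l = 4 (g)

ml ranges over 2l+1 integers, so 2l+1 = 9 ⇒ l = 4.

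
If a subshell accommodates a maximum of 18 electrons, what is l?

2(2l+1) = 18 ⇒ 2l+1 = 9 ⇒ l = 4.

l = 4 (g)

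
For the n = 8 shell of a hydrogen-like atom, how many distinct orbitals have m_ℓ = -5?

The n = 8 shell has ℓ = 0 through 7; check each.
Contributions: ℓ=5 → 1; ℓ=6 → 1; ℓ=7 → 1.
Total orbitals: 1 + 1 + 1 = 3.

3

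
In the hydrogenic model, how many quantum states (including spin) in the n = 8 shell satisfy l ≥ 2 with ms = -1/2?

60

Go through l = 0, …, 7 (the values permitted for n = 8).
Per l-value: l=2 → 5; l=3 → 7; l=4 → 9; l=5 → 11; l=6 → 13; l=7 → 15.
Orbitals: 5 + 7 + 9 + 11 + 13 + 15 = 60. With ms fixed to a single value there is one state per orbital, giving 60 states.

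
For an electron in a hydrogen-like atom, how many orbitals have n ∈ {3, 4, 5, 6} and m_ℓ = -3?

Treat each shell separately and count matching orbitals:
n=4 → 1; n=5 → 2; n=6 → 3.
Total orbitals: 1 + 2 + 3 = 6.

6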